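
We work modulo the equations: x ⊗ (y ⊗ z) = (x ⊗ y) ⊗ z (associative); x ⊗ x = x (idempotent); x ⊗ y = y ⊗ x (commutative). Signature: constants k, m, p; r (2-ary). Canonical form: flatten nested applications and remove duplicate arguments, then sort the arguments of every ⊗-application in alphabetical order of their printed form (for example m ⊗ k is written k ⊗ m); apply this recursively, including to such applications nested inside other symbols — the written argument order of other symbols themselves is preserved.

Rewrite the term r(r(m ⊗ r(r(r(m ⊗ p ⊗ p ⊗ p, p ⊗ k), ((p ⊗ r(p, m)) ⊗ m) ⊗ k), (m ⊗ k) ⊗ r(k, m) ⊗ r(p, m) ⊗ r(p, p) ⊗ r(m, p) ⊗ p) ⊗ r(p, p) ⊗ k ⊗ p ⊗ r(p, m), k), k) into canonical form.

Work inside:  m ⊗ r(r(r(m ⊗ p ⊗ p ⊗ p, p ⊗ k), ((p ⊗ r(p, m)) ⊗ m) ⊗ k), (m ⊗ k) ⊗ r(k, m) ⊗ r(p, m) ⊗ r(p, p) ⊗ r(m, p) ⊗ p) ⊗ r(p, p) ⊗ k ⊗ p ⊗ r(p, m)
Canonicalize subterm:  r(r(r(m ⊗ p ⊗ p ⊗ p, p ⊗ k), ((p ⊗ r(p, m)) ⊗ m) ⊗ k), (m ⊗ k) ⊗ r(k, m) ⊗ r(p, m) ⊗ r(p, p) ⊗ r(m, p) ⊗ p)  →  r(r(r(m ⊗ p, k ⊗ p), k ⊗ m ⊗ p ⊗ r(p, m)), k ⊗ m ⊗ p ⊗ r(k, m) ⊗ r(m, p) ⊗ r(p, m) ⊗ r(p, p))
Sort:  k ⊗ m ⊗ p ⊗ r(p, m) ⊗ r(p, p) ⊗ r(r(r(m ⊗ p, k ⊗ p), k ⊗ m ⊗ p ⊗ r(p, m)), k ⊗ m ⊗ p ⊗ r(k, m) ⊗ r(m, p) ⊗ r(p, m) ⊗ r(p, p))
Reassemble:  r(r(k ⊗ m ⊗ p ⊗ r(p, m) ⊗ r(p, p) ⊗ r(r(r(m ⊗ p, k ⊗ p), k ⊗ m ⊗ p ⊗ r(p, m)), k ⊗ m ⊗ p ⊗ r(k, m) ⊗ r(m, p) ⊗ r(p, m) ⊗ r(p, p)), k), k)

Answer: r(r(k ⊗ m ⊗ p ⊗ r(p, m) ⊗ r(p, p) ⊗ r(r(r(m ⊗ p, k ⊗ p), k ⊗ m ⊗ p ⊗ r(p, m)), k ⊗ m ⊗ p ⊗ r(k, m) ⊗ r(m, p) ⊗ r(p, m) ⊗ r(p, p)), k), k)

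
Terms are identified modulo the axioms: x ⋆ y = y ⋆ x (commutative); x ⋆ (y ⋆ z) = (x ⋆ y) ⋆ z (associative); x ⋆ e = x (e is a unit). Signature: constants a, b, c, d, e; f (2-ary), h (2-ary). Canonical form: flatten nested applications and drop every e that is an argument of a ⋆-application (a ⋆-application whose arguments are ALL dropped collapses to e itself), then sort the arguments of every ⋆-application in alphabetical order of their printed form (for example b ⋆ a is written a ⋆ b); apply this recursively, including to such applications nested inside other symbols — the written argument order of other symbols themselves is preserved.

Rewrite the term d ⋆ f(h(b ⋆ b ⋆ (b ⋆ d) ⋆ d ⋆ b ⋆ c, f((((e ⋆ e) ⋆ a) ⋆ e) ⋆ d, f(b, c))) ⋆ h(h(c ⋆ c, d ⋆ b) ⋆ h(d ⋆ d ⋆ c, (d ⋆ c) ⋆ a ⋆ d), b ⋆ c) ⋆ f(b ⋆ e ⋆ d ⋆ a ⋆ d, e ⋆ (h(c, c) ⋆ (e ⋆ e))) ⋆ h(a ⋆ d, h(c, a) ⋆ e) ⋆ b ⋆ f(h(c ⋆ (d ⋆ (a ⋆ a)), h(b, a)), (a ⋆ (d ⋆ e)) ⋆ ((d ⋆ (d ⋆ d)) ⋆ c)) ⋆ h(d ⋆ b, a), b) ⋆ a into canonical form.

Answer: a ⋆ d ⋆ f(b ⋆ f(a ⋆ b ⋆ d ⋆ d, h(c, c)) ⋆ f(h(a ⋆ a ⋆ c ⋆ d, h(b, a)), a ⋆ c ⋆ d ⋆ d ⋆ d ⋆ d) ⋆ h(a ⋆ d, h(c, a)) ⋆ h(b ⋆ b ⋆ b ⋆ b ⋆ c ⋆ d ⋆ d, f(a ⋆ d, f(b, c))) ⋆ h(b ⋆ d, a) ⋆ h(h(c ⋆ c, b ⋆ d) ⋆ h(c ⋆ d ⋆ d, a ⋆ c ⋆ d ⋆ d), b ⋆ c), b)

Derivation:
Inside:  f(h(b ⋆ b ⋆ (b ⋆ d) ⋆ d ⋆ b ⋆ c, f((((e ⋆ e) ⋆ a) ⋆ e) ⋆ d, f(b, c))) ⋆ h(h(c ⋆ c, d ⋆ b) ⋆ h(d ⋆ d ⋆ c, (d ⋆ c) ⋆ a ⋆ d), b ⋆ c) ⋆ f(b ⋆ e ⋆ d ⋆ a ⋆ d, e ⋆ (h(c, c) ⋆ (e ⋆ e))) ⋆ h(a ⋆ d, h(c, a) ⋆ e) ⋆ b ⋆ f(h(c ⋆ (d ⋆ (a ⋆ a)), h(b, a)), (a ⋆ (d ⋆ e)) ⋆ ((d ⋆ (d ⋆ d)) ⋆ c)) ⋆ h(d ⋆ b, a), b)  →  f(b ⋆ f(a ⋆ b ⋆ d ⋆ d, h(c, c)) ⋆ f(h(a ⋆ a ⋆ c ⋆ d, h(b, a)), a ⋆ c ⋆ d ⋆ d ⋆ d ⋆ d) ⋆ h(a ⋆ d, h(c, a)) ⋆ h(b ⋆ b ⋆ b ⋆ b ⋆ c ⋆ d ⋆ d, f(a ⋆ d, f(b, c))) ⋆ h(b ⋆ d, a) ⋆ h(h(c ⋆ c, b ⋆ d) ⋆ h(c ⋆ d ⋆ d, a ⋆ c ⋆ d ⋆ d), b ⋆ c), b)
Sort:  a ⋆ d ⋆ f(b ⋆ f(a ⋆ b ⋆ d ⋆ d, h(c, c)) ⋆ f(h(a ⋆ a ⋆ c ⋆ d, h(b, a)), a ⋆ c ⋆ d ⋆ d ⋆ d ⋆ d) ⋆ h(a ⋆ d, h(c, a)) ⋆ h(b ⋆ b ⋆ b ⋆ b ⋆ c ⋆ d ⋆ d, f(a ⋆ d, f(b, c))) ⋆ h(b ⋆ d, a) ⋆ h(h(c ⋆ c, b ⋆ d) ⋆ h(c ⋆ d ⋆ d, a ⋆ c ⋆ d ⋆ d), b ⋆ c), b)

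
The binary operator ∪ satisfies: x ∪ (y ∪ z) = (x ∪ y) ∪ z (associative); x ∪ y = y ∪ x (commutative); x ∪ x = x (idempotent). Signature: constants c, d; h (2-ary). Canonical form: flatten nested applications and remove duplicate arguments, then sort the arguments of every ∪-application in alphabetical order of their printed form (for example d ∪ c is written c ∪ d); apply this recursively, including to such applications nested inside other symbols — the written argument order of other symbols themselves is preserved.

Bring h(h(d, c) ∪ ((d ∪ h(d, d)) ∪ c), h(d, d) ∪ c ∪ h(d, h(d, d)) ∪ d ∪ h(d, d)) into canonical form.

Work inside:  h(d, d) ∪ c ∪ h(d, h(d, d)) ∪ d ∪ h(d, d)
Deduplicate:  drop duplicate h(d, d)
Sort:  c ∪ d ∪ h(d, d) ∪ h(d, h(d, d))
Rebuild:  h(c ∪ d ∪ h(d, c) ∪ h(d, d), c ∪ d ∪ h(d, d) ∪ h(d, h(d, d)))

Answer: h(c ∪ d ∪ h(d, c) ∪ h(d, d), c ∪ d ∪ h(d, d) ∪ h(d, h(d, d)))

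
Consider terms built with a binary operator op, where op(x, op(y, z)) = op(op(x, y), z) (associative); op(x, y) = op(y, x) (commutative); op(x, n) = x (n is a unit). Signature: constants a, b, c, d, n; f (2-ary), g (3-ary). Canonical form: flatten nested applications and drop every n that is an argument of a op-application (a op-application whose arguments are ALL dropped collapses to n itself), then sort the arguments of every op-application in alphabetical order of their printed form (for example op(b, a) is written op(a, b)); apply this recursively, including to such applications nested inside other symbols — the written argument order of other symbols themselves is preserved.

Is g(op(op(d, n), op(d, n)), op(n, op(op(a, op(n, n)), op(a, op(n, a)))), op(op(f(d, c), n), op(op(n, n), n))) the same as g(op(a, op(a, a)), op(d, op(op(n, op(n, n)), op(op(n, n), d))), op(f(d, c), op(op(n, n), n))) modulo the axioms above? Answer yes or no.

Left:  g(op(op(d, n), op(d, n)), op(n, op(op(a, op(n, n)), op(a, op(n, a)))), op(op(f(d, c), n), op(op(n, n), n)))
  Focus inside:  op(n, op(op(a, op(n, n)), op(a, op(n, a))))
  Flatten:  op(n, a, n, n, a, n, a)
  Drop the unit:  drop n (×4)
  Order the arguments:  op(a, a, a)
  Reassemble:  g(op(d, d), op(a, a, a), f(d, c))
Right:  g(op(a, op(a, a)), op(d, op(op(n, op(n, n)), op(op(n, n), d))), op(f(d, c), op(op(n, n), n)))
  Descend into:  op(d, op(op(n, op(n, n)), op(op(n, n), d)))
  Merge nested applications:  op(d, n, n, n, n, n, d)
  Units out:  drop n (×5)
  Order the arguments:  op(d, d)
  Reassemble:  g(op(a, a, a), op(d, d), f(d, c))

Answer: no — g(op(d, d), op(a, a, a), f(d, c)) vs g(op(a, a, a), op(d, d), f(d, c))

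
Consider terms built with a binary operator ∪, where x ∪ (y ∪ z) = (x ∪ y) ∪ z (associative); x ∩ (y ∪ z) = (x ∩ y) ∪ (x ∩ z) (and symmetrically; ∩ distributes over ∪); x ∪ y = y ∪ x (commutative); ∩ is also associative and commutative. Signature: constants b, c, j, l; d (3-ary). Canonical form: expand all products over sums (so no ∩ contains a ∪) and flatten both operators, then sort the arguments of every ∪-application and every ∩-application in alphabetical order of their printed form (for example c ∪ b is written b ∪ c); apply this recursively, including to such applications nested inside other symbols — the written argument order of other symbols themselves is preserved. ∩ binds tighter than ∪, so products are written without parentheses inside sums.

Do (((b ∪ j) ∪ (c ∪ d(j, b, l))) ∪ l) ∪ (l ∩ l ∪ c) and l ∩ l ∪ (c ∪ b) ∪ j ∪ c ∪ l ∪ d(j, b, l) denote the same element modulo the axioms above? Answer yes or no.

Answer: yes — both canonical forms are b ∪ c ∪ c ∪ d(j, b, l) ∪ j ∪ l ∪ l ∩ l

Derivation:
Left:  (((b ∪ j) ∪ (c ∪ d(j, b, l))) ∪ l) ∪ (l ∩ l ∪ c)
  Flatten:  b ∪ j ∪ c ∪ d(j, b, l) ∪ l ∪ l ∩ l ∪ c
  Sort arguments:  b ∪ c ∪ c ∪ d(j, b, l) ∪ j ∪ l ∪ l ∩ l
Right:  l ∩ l ∪ (c ∪ b) ∪ j ∪ c ∪ l ∪ d(j, b, l)
  Flatten:  l ∩ l ∪ c ∪ b ∪ j ∪ c ∪ l ∪ d(j, b, l)
  Sort arguments:  b ∪ c ∪ c ∪ d(j, b, l) ∪ j ∪ l ∪ l ∩ l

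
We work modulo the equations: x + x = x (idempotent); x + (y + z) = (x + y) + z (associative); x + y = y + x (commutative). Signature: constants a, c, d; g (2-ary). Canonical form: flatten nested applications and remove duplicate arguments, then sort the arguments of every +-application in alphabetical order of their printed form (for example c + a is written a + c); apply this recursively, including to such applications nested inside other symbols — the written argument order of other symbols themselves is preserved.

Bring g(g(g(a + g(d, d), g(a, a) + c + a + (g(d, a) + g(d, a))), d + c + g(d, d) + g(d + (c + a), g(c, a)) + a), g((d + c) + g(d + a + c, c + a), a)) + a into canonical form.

Canonicalize subterm:  g(g(g(a + g(d, d), g(a, a) + c + a + (g(d, a) + g(d, a))), d + c + g(d, d) + g(d + (c + a), g(c, a)) + a), g((d + c) + g(d + a + c, c + a), a))  →  g(g(g(a + g(d, d), a + c + g(a, a) + g(d, a)), a + c + d + g(a + c + d, g(c, a)) + g(d, d)), g(c + d + g(a + c + d, a + c), a))
Order the arguments:  a + g(g(g(a + g(d, d), a + c + g(a, a) + g(d, a)), a + c + d + g(a + c + d, g(c, a)) + g(d, d)), g(c + d + g(a + c + d, a + c), a))

Answer: a + g(g(g(a + g(d, d), a + c + g(a, a) + g(d, a)), a + c + d + g(a + c + d, g(c, a)) + g(d, d)), g(c + d + g(a + c + d, a + c), a))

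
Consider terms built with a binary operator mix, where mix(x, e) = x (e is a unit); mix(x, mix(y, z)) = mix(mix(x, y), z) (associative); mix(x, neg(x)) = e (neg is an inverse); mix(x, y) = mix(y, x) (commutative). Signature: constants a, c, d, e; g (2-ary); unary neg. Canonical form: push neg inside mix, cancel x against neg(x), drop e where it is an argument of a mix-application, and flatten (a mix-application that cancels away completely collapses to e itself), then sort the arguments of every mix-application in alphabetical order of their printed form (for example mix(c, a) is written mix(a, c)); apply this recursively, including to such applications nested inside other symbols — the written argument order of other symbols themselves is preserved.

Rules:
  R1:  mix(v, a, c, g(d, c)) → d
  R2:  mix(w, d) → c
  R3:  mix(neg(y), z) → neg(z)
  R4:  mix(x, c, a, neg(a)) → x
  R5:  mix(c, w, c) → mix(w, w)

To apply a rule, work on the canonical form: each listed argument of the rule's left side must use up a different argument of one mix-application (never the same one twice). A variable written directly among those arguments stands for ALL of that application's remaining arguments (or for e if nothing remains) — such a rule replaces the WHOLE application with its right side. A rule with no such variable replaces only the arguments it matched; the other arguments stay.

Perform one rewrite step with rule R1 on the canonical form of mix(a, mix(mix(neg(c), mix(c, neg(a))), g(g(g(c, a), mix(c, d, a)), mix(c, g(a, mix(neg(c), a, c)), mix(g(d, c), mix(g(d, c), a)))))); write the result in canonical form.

Canonical form:  g(g(g(c, a), mix(a, c, d)), mix(a, c, g(a, a), g(d, c), g(d, c)))
R1 matches:  uses a, c, g(d, c);  v := mix(g(a, a), g(d, c))
The extension variable absorbs all remaining arguments, so the whole application is rewritten.
New term:  g(g(g(c, a), mix(a, c, d)), d)

Answer: g(g(g(c, a), mix(a, c, d)), d)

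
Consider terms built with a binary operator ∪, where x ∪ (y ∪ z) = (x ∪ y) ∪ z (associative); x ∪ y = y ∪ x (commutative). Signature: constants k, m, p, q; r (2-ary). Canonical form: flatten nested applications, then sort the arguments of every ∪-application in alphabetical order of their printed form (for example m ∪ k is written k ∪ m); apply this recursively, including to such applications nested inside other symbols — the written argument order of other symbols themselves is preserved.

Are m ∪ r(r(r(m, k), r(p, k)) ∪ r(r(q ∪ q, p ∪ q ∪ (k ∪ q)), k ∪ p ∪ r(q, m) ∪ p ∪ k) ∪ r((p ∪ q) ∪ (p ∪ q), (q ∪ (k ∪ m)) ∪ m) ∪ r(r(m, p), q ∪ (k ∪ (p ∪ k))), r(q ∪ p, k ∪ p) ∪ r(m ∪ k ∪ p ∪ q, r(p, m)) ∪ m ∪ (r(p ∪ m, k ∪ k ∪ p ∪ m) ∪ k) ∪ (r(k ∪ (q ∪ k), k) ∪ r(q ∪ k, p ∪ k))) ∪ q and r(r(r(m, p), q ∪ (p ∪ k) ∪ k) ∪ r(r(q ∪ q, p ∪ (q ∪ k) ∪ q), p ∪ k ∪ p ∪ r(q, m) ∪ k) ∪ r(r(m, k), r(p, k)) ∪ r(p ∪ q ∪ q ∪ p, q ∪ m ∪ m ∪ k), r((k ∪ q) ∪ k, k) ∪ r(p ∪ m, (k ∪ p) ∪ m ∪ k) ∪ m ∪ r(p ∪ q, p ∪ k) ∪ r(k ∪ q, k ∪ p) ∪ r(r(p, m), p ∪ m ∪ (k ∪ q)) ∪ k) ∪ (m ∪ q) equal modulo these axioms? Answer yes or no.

Left:  m ∪ r(r(r(m, k), r(p, k)) ∪ r(r(q ∪ q, p ∪ q ∪ (k ∪ q)), k ∪ p ∪ r(q, m) ∪ p ∪ k) ∪ r((p ∪ q) ∪ (p ∪ q), (q ∪ (k ∪ m)) ∪ m) ∪ r(r(m, p), q ∪ (k ∪ (p ∪ k))), r(q ∪ p, k ∪ p) ∪ r(m ∪ k ∪ p ∪ q, r(p, m)) ∪ m ∪ (r(p ∪ m, k ∪ k ∪ p ∪ m) ∪ k) ∪ (r(k ∪ (q ∪ k), k) ∪ r(q ∪ k, p ∪ k))) ∪ q
  Canonicalize subterm:  r(r(r(m, k), r(p, k)) ∪ r(r(q ∪ q, p ∪ q ∪ (k ∪ q)), k ∪ p ∪ r(q, m) ∪ p ∪ k) ∪ r((p ∪ q) ∪ (p ∪ q), (q ∪ (k ∪ m)) ∪ m) ∪ r(r(m, p), q ∪ (k ∪ (p ∪ k))), r(q ∪ p, k ∪ p) ∪ r(m ∪ k ∪ p ∪ q, r(p, m)) ∪ m ∪ (r(p ∪ m, k ∪ k ∪ p ∪ m) ∪ k) ∪ (r(k ∪ (q ∪ k), k) ∪ r(q ∪ k, p ∪ k)))  →  r(r(p ∪ p ∪ q ∪ q, k ∪ m ∪ m ∪ q) ∪ r(r(m, k), r(p, k)) ∪ r(r(m, p), k ∪ k ∪ p ∪ q) ∪ r(r(q ∪ q, k ∪ p ∪ q ∪ q), k ∪ k ∪ p ∪ p ∪ r(q, m)), k ∪ m ∪ r(k ∪ k ∪ q, k) ∪ r(k ∪ m ∪ p ∪ q, r(p, m)) ∪ r(k ∪ q, k ∪ p) ∪ r(m ∪ p, k ∪ k ∪ m ∪ p) ∪ r(p ∪ q, k ∪ p))
  Order the arguments:  m ∪ q ∪ r(r(p ∪ p ∪ q ∪ q, k ∪ m ∪ m ∪ q) ∪ r(r(m, k), r(p, k)) ∪ r(r(m, p), k ∪ k ∪ p ∪ q) ∪ r(r(q ∪ q, k ∪ p ∪ q ∪ q), k ∪ k ∪ p ∪ p ∪ r(q, m)), k ∪ m ∪ r(k ∪ k ∪ q, k) ∪ r(k ∪ m ∪ p ∪ q, r(p, m)) ∪ r(k ∪ q, k ∪ p) ∪ r(m ∪ p, k ∪ k ∪ m ∪ p) ∪ r(p ∪ q, k ∪ p))
Right:  r(r(r(m, p), q ∪ (p ∪ k) ∪ k) ∪ r(r(q ∪ q, p ∪ (q ∪ k) ∪ q), p ∪ k ∪ p ∪ r(q, m) ∪ k) ∪ r(r(m, k), r(p, k)) ∪ r(p ∪ q ∪ q ∪ p, q ∪ m ∪ m ∪ k), r((k ∪ q) ∪ k, k) ∪ r(p ∪ m, (k ∪ p) ∪ m ∪ k) ∪ m ∪ r(p ∪ q, p ∪ k) ∪ r(k ∪ q, k ∪ p) ∪ r(r(p, m), p ∪ m ∪ (k ∪ q)) ∪ k) ∪ (m ∪ q)
  Merge nested applications:  r(r(r(m, p), q ∪ (p ∪ k) ∪ k) ∪ r(r(q ∪ q, p ∪ (q ∪ k) ∪ q), p ∪ k ∪ p ∪ r(q, m) ∪ k) ∪ r(r(m, k), r(p, k)) ∪ r(p ∪ q ∪ q ∪ p, q ∪ m ∪ m ∪ k), r((k ∪ q) ∪ k, k) ∪ r(p ∪ m, (k ∪ p) ∪ m ∪ k) ∪ m ∪ r(p ∪ q, p ∪ k) ∪ r(k ∪ q, k ∪ p) ∪ r(r(p, m), p ∪ m ∪ (k ∪ q)) ∪ k) ∪ m ∪ q
  Canonicalize subterm:  r(r(r(m, p), q ∪ (p ∪ k) ∪ k) ∪ r(r(q ∪ q, p ∪ (q ∪ k) ∪ q), p ∪ k ∪ p ∪ r(q, m) ∪ k) ∪ r(r(m, k), r(p, k)) ∪ r(p ∪ q ∪ q ∪ p, q ∪ m ∪ m ∪ k), r((k ∪ q) ∪ k, k) ∪ r(p ∪ m, (k ∪ p) ∪ m ∪ k) ∪ m ∪ r(p ∪ q, p ∪ k) ∪ r(k ∪ q, k ∪ p) ∪ r(r(p, m), p ∪ m ∪ (k ∪ q)) ∪ k)  →  r(r(p ∪ p ∪ q ∪ q, k ∪ m ∪ m ∪ q) ∪ r(r(m, k), r(p, k)) ∪ r(r(m, p), k ∪ k ∪ p ∪ q) ∪ r(r(q ∪ q, k ∪ p ∪ q ∪ q), k ∪ k ∪ p ∪ p ∪ r(q, m)), k ∪ m ∪ r(k ∪ k ∪ q, k) ∪ r(k ∪ q, k ∪ p) ∪ r(m ∪ p, k ∪ k ∪ m ∪ p) ∪ r(p ∪ q, k ∪ p) ∪ r(r(p, m), k ∪ m ∪ p ∪ q))
  Sort:  m ∪ q ∪ r(r(p ∪ p ∪ q ∪ q, k ∪ m ∪ m ∪ q) ∪ r(r(m, k), r(p, k)) ∪ r(r(m, p), k ∪ k ∪ p ∪ q) ∪ r(r(q ∪ q, k ∪ p ∪ q ∪ q), k ∪ k ∪ p ∪ p ∪ r(q, m)), k ∪ m ∪ r(k ∪ k ∪ q, k) ∪ r(k ∪ q, k ∪ p) ∪ r(m ∪ p, k ∪ k ∪ m ∪ p) ∪ r(p ∪ q, k ∪ p) ∪ r(r(p, m), k ∪ m ∪ p ∪ q))

Answer: no — m ∪ q ∪ r(r(p ∪ p ∪ q ∪ q, k ∪ m ∪ m ∪ q) ∪ r(r(m, k), r(p, k)) ∪ r(r(m, p), k ∪ k ∪ p ∪ q) ∪ r(r(q ∪ q, k ∪ p ∪ q ∪ q), k ∪ k ∪ p ∪ p ∪ r(q, m)), k ∪ m ∪ r(k ∪ k ∪ q, k) ∪ r(k ∪ m ∪ p ∪ q, r(p, m)) ∪ r(k ∪ q, k ∪ p) ∪ r(m ∪ p, k ∪ k ∪ m ∪ p) ∪ r(p ∪ q, k ∪ p)) vs m ∪ q ∪ r(r(p ∪ p ∪ q ∪ q, k ∪ m ∪ m ∪ q) ∪ r(r(m, k), r(p, k)) ∪ r(r(m, p), k ∪ k ∪ p ∪ q) ∪ r(r(q ∪ q, k ∪ p ∪ q ∪ q), k ∪ k ∪ p ∪ p ∪ r(q, m)), k ∪ m ∪ r(k ∪ k ∪ q, k) ∪ r(k ∪ q, k ∪ p) ∪ r(m ∪ p, k ∪ k ∪ m ∪ p) ∪ r(p ∪ q, k ∪ p) ∪ r(r(p, m), k ∪ m ∪ p ∪ q))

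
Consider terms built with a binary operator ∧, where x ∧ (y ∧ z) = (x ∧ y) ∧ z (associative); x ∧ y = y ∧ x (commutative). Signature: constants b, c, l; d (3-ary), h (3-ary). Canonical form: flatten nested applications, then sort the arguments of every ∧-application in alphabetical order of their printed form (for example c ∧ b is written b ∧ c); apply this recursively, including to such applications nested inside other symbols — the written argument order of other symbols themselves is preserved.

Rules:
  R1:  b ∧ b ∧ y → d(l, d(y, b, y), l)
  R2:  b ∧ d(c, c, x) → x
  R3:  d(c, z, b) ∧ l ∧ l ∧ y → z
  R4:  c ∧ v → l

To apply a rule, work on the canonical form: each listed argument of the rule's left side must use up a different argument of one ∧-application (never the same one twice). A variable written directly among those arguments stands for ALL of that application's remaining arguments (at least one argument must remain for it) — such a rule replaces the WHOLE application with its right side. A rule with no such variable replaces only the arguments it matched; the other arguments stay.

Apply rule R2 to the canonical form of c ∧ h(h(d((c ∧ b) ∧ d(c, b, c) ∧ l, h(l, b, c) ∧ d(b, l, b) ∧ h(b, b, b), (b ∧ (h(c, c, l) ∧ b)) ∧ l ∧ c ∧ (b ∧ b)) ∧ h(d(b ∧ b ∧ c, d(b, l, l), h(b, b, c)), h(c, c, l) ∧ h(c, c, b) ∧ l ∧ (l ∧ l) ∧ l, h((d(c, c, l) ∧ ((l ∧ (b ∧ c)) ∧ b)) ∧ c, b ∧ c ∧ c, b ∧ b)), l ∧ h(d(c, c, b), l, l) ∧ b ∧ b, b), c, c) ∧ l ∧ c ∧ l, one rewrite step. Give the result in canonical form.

Canonical form:  c ∧ c ∧ h(h(d(b ∧ c ∧ d(c, b, c) ∧ l, d(b, l, b) ∧ h(b, b, b) ∧ h(l, b, c), b ∧ b ∧ b ∧ b ∧ c ∧ h(c, c, l) ∧ l) ∧ h(d(b ∧ b ∧ c, d(b, l, l), h(b, b, c)), h(c, c, b) ∧ h(c, c, l) ∧ l ∧ l ∧ l ∧ l, h(b ∧ b ∧ c ∧ c ∧ d(c, c, l) ∧ l, b ∧ c ∧ c, b ∧ b)), b ∧ b ∧ h(d(c, c, b), l, l) ∧ l, b), c, c) ∧ l ∧ l
Match R2:  consume b, d(c, c, l);  x := l
New term:  c ∧ c ∧ h(h(d(b ∧ c ∧ d(c, b, c) ∧ l, d(b, l, b) ∧ h(b, b, b) ∧ h(l, b, c), b ∧ b ∧ b ∧ b ∧ c ∧ h(c, c, l) ∧ l) ∧ h(d(b ∧ b ∧ c, d(b, l, l), h(b, b, c)), h(c, c, b) ∧ h(c, c, l) ∧ l ∧ l ∧ l ∧ l, h(b ∧ c ∧ c ∧ l ∧ l, b ∧ c ∧ c, b ∧ b)), b ∧ b ∧ h(d(c, c, b), l, l) ∧ l, b), c, c) ∧ l ∧ l

Answer: c ∧ c ∧ h(h(d(b ∧ c ∧ d(c, b, c) ∧ l, d(b, l, b) ∧ h(b, b, b) ∧ h(l, b, c), b ∧ b ∧ b ∧ b ∧ c ∧ h(c, c, l) ∧ l) ∧ h(d(b ∧ b ∧ c, d(b, l, l), h(b, b, c)), h(c, c, b) ∧ h(c, c, l) ∧ l ∧ l ∧ l ∧ l, h(b ∧ c ∧ c ∧ l ∧ l, b ∧ c ∧ c, b ∧ b)), b ∧ b ∧ h(d(c, c, b), l, l) ∧ l, b), c, c) ∧ l ∧ l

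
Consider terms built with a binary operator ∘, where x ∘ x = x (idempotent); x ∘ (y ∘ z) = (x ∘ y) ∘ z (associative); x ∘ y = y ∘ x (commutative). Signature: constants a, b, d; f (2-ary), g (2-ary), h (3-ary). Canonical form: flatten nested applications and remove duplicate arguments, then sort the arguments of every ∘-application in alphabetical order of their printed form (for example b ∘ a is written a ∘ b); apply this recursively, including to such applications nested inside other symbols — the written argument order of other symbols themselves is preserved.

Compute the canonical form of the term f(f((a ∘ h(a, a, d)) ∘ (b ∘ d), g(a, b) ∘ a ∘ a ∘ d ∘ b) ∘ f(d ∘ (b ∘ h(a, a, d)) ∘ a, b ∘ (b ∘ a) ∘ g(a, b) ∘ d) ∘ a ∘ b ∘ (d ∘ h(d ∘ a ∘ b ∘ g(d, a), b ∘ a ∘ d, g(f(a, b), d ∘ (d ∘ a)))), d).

Descend into:  f((a ∘ h(a, a, d)) ∘ (b ∘ d), g(a, b) ∘ a ∘ a ∘ d ∘ b) ∘ f(d ∘ (b ∘ h(a, a, d)) ∘ a, b ∘ (b ∘ a) ∘ g(a, b) ∘ d) ∘ a ∘ b ∘ (d ∘ h(d ∘ a ∘ b ∘ g(d, a), b ∘ a ∘ d, g(f(a, b), d ∘ (d ∘ a))))
Un-nest:  f((a ∘ h(a, a, d)) ∘ (b ∘ d), g(a, b) ∘ a ∘ a ∘ d ∘ b) ∘ f(d ∘ (b ∘ h(a, a, d)) ∘ a, b ∘ (b ∘ a) ∘ g(a, b) ∘ d) ∘ a ∘ b ∘ d ∘ h(d ∘ a ∘ b ∘ g(d, a), b ∘ a ∘ d, g(f(a, b), d ∘ (d ∘ a)))
Simplify inside:  f((a ∘ h(a, a, d)) ∘ (b ∘ d), g(a, b) ∘ a ∘ a ∘ d ∘ b)  →  f(a ∘ b ∘ d ∘ h(a, a, d), a ∘ b ∘ d ∘ g(a, b))
Simplify inside:  f(d ∘ (b ∘ h(a, a, d)) ∘ a, b ∘ (b ∘ a) ∘ g(a, b) ∘ d)  →  f(a ∘ b ∘ d ∘ h(a, a, d), a ∘ b ∘ d ∘ g(a, b))
Simplify inside:  h(d ∘ a ∘ b ∘ g(d, a), b ∘ a ∘ d, g(f(a, b), d ∘ (d ∘ a)))  →  h(a ∘ b ∘ d ∘ g(d, a), a ∘ b ∘ d, g(f(a, b), a ∘ d))
Idempotence:  drop duplicate f(a ∘ b ∘ d ∘ h(a, a, d), a ∘ b ∘ d ∘ g(a, b))
Order the arguments:  a ∘ b ∘ d ∘ f(a ∘ b ∘ d ∘ h(a, a, d), a ∘ b ∘ d ∘ g(a, b)) ∘ h(a ∘ b ∘ d ∘ g(d, a), a ∘ b ∘ d, g(f(a, b), a ∘ d))
Rebuild:  f(a ∘ b ∘ d ∘ f(a ∘ b ∘ d ∘ h(a, a, d), a ∘ b ∘ d ∘ g(a, b)) ∘ h(a ∘ b ∘ d ∘ g(d, a), a ∘ b ∘ d, g(f(a, b), a ∘ d)), d)

Answer: f(a ∘ b ∘ d ∘ f(a ∘ b ∘ d ∘ h(a, a, d), a ∘ b ∘ d ∘ g(a, b)) ∘ h(a ∘ b ∘ d ∘ g(d, a), a ∘ b ∘ d, g(f(a, b), a ∘ d)), d)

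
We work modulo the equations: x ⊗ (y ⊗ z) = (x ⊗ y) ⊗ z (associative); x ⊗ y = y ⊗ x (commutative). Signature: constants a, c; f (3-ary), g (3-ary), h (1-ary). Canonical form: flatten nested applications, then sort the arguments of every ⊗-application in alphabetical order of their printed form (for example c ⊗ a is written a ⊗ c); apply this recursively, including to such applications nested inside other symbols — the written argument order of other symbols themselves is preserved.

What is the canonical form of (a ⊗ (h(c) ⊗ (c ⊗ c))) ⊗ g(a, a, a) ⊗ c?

Answer: a ⊗ c ⊗ c ⊗ c ⊗ g(a, a, a) ⊗ h(c)

Derivation:
Flatten:  a ⊗ h(c) ⊗ c ⊗ c ⊗ g(a, a, a) ⊗ c
Sort:  a ⊗ c ⊗ c ⊗ c ⊗ g(a, a, a) ⊗ h(c)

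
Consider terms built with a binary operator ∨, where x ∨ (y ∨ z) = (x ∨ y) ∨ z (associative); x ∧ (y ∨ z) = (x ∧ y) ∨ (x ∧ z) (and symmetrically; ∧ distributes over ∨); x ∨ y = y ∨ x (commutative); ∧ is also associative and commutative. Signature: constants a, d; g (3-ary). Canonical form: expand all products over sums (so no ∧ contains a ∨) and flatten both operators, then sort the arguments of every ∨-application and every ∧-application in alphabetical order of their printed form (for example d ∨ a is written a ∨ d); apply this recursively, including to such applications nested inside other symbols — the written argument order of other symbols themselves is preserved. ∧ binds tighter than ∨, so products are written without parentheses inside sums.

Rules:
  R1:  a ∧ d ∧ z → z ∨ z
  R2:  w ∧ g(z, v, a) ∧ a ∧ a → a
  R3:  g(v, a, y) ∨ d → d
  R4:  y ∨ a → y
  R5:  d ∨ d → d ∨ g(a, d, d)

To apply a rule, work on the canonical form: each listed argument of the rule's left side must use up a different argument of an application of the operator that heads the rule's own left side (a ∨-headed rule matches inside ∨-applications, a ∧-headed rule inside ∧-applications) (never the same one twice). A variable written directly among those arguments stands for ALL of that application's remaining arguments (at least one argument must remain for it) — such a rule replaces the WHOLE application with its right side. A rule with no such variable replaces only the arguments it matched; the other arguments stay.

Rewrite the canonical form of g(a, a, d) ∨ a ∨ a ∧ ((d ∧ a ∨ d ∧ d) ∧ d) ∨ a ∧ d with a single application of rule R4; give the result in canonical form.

Canonical form:  a ∨ a ∧ a ∧ d ∧ d ∨ a ∧ d ∨ a ∧ d ∧ d ∧ d ∨ g(a, a, d)
Match R4:  consume a;  y := a ∧ a ∧ d ∧ d ∨ a ∧ d ∨ a ∧ d ∧ d ∧ d ∨ g(a, a, d)
The extension variable absorbs all remaining arguments, so the whole application is rewritten.
Result:  a ∧ a ∧ d ∧ d ∨ a ∧ d ∨ a ∧ d ∧ d ∧ d ∨ g(a, a, d)

Answer: a ∧ a ∧ d ∧ d ∨ a ∧ d ∨ a ∧ d ∧ d ∧ d ∨ g(a, a, d)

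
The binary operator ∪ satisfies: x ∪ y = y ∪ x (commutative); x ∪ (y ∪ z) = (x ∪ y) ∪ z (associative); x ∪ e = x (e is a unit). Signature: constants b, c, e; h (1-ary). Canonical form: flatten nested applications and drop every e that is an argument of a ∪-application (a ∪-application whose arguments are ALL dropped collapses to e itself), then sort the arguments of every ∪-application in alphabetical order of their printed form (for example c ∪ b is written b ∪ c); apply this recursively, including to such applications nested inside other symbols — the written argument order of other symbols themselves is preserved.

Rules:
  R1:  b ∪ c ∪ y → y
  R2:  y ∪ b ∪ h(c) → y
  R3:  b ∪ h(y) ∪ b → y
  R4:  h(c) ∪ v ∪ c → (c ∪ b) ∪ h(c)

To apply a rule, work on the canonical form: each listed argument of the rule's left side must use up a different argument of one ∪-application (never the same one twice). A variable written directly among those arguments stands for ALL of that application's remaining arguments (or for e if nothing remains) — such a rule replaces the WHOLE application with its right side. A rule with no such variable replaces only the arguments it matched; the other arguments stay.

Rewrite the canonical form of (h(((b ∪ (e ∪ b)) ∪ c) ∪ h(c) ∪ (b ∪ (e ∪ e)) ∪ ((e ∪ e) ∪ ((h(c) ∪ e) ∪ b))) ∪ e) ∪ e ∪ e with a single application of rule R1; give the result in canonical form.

Answer: h(b ∪ b ∪ b ∪ h(c) ∪ h(c))

Derivation:
Canonical form:  h(b ∪ b ∪ b ∪ b ∪ c ∪ h(c) ∪ h(c))
Apply R1:  consuming b, c;  y := b ∪ b ∪ b ∪ h(c) ∪ h(c)
The extension variable absorbs all remaining arguments, so the whole application is rewritten.
Result:  h(b ∪ b ∪ b ∪ h(c) ∪ h(c))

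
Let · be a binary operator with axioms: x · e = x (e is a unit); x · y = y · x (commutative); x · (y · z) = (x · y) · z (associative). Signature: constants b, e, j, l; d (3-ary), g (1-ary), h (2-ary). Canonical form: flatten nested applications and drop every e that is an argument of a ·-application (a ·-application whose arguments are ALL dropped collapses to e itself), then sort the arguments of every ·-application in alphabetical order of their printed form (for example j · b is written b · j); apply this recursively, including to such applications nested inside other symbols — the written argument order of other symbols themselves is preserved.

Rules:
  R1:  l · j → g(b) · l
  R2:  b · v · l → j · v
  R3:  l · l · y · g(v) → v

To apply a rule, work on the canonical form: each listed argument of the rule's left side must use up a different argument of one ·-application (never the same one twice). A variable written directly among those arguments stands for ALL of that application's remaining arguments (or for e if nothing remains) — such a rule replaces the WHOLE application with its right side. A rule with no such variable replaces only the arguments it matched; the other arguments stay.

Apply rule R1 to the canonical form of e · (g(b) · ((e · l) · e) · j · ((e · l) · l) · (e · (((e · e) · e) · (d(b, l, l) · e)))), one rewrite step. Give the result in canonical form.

Canonical form:  d(b, l, l) · g(b) · j · l · l · l
R1 matches:  uses j, l
Result:  d(b, l, l) · g(b) · g(b) · l · l · l

Answer: d(b, l, l) · g(b) · g(b) · l · l · l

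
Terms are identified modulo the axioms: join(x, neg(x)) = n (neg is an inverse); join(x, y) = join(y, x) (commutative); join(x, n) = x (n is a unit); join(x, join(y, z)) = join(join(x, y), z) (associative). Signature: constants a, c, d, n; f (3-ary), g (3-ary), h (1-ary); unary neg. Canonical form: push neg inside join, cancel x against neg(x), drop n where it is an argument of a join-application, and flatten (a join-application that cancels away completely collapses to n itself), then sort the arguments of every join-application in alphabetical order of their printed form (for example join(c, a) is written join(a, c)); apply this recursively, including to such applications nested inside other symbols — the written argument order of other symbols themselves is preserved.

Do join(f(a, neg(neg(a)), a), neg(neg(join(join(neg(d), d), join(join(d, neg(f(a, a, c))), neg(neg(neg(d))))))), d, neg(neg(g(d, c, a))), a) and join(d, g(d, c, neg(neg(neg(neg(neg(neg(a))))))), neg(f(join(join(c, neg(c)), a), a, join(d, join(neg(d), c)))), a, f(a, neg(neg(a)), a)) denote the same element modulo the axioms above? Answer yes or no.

Left:  join(f(a, neg(neg(a)), a), neg(neg(join(join(neg(d), d), join(join(d, neg(f(a, a, c))), neg(neg(neg(d))))))), d, neg(neg(g(d, c, a))), a)
  Push neg inside:  distribute neg over join and collapse double neg
  Combine occurrences:  join(f(a, a, a), d, neg(f(a, a, c)), g(d, c, a), a)
  Sort:  join(a, d, f(a, a, a), g(d, c, a), neg(f(a, a, c)))
Right:  join(d, g(d, c, neg(neg(neg(neg(neg(neg(a))))))), neg(f(join(join(c, neg(c)), a), a, join(d, join(neg(d), c)))), a, f(a, neg(neg(a)), a))
  Push neg inside:  distribute neg over join and collapse double neg
  Combine occurrences:  join(d, g(d, c, a), neg(f(a, a, c)), a, f(a, a, a))
  Sort:  join(a, d, f(a, a, a), g(d, c, a), neg(f(a, a, c)))

Answer: yes — both canonical forms are join(a, d, f(a, a, a), g(d, c, a), neg(f(a, a, c)))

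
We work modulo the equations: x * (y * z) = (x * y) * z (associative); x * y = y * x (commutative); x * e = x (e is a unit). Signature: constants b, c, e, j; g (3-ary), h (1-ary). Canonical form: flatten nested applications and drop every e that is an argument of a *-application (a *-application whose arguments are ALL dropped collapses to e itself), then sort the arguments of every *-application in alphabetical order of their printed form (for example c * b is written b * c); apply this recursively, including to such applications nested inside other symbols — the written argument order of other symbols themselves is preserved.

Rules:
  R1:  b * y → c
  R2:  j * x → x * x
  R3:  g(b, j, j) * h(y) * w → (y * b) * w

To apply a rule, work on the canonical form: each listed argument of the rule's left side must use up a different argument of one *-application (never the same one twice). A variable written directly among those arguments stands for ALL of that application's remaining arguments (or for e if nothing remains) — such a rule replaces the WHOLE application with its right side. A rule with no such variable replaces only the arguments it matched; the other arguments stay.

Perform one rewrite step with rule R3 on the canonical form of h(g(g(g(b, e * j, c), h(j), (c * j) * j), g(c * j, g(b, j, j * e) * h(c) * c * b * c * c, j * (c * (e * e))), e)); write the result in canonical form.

Answer: h(g(g(g(b, j, c), h(j), c * j * j), g(c * j, b * b * c * c * c * c, c * j), e))

Derivation:
Canonical form:  h(g(g(g(b, j, c), h(j), c * j * j), g(c * j, b * c * c * c * g(b, j, j) * h(c), c * j), e))
R3 matches:  uses g(b, j, j), h(c);  w := b * c * c * c, y := c
The variable takes the whole remainder — replace the entire application.
New term:  h(g(g(g(b, j, c), h(j), c * j * j), g(c * j, b * b * c * c * c * c, c * j), e))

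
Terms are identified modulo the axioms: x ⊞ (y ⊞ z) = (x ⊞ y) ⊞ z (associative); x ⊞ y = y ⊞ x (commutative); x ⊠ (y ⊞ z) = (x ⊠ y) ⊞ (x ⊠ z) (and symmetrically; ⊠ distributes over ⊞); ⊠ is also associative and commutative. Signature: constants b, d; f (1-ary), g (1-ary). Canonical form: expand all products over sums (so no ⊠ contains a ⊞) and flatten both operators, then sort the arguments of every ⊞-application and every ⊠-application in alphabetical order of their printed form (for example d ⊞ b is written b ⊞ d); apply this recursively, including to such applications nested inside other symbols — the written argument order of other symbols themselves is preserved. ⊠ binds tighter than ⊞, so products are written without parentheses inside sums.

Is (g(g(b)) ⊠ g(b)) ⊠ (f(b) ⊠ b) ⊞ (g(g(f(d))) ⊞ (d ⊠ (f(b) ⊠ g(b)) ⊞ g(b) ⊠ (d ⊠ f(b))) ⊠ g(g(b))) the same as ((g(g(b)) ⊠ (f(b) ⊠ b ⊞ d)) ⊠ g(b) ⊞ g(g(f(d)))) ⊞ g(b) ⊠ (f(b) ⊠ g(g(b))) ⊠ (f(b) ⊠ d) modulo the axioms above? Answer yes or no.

Answer: no — b ⊠ f(b) ⊠ g(b) ⊠ g(g(b)) ⊞ d ⊠ f(b) ⊠ g(b) ⊠ g(g(b)) ⊞ d ⊠ f(b) ⊠ g(b) ⊠ g(g(b)) ⊞ g(g(f(d))) vs b ⊠ f(b) ⊠ g(b) ⊠ g(g(b)) ⊞ d ⊠ f(b) ⊠ f(b) ⊠ g(b) ⊠ g(g(b)) ⊞ d ⊠ g(b) ⊠ g(g(b)) ⊞ g(g(f(d)))

Derivation:
Left:  (g(g(b)) ⊠ g(b)) ⊠ (f(b) ⊠ b) ⊞ (g(g(f(d))) ⊞ (d ⊠ (f(b) ⊠ g(b)) ⊞ g(b) ⊠ (d ⊠ f(b))) ⊠ g(g(b)))
  Expand products over sums:  b ⊠ f(b) ⊠ g(b) ⊠ g(g(b)) ⊞ g(g(f(d))) ⊞ d ⊠ f(b) ⊠ g(b) ⊠ g(g(b)) ⊞ d ⊠ f(b) ⊠ g(b) ⊠ g(g(b))
  Order the arguments:  b ⊠ f(b) ⊠ g(b) ⊠ g(g(b)) ⊞ d ⊠ f(b) ⊠ g(b) ⊠ g(g(b)) ⊞ d ⊠ f(b) ⊠ g(b) ⊠ g(g(b)) ⊞ g(g(f(d)))
Right:  ((g(g(b)) ⊠ (f(b) ⊠ b ⊞ d)) ⊠ g(b) ⊞ g(g(f(d)))) ⊞ g(b) ⊠ (f(b) ⊠ g(g(b))) ⊠ (f(b) ⊠ d)
  Expand products over sums:  b ⊠ f(b) ⊠ g(b) ⊠ g(g(b)) ⊞ d ⊠ g(b) ⊠ g(g(b)) ⊞ g(g(f(d))) ⊞ d ⊠ f(b) ⊠ f(b) ⊠ g(b) ⊠ g(g(b))
  Order the arguments:  b ⊠ f(b) ⊠ g(b) ⊠ g(g(b)) ⊞ d ⊠ f(b) ⊠ f(b) ⊠ g(b) ⊠ g(g(b)) ⊞ d ⊠ g(b) ⊠ g(g(b)) ⊞ g(g(f(d)))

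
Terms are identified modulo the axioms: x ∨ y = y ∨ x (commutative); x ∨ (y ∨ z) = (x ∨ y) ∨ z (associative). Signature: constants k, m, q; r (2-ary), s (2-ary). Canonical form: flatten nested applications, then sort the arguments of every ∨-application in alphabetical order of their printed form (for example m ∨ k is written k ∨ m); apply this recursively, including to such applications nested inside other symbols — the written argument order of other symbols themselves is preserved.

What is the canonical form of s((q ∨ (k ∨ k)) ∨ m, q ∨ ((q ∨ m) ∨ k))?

Answer: s(k ∨ k ∨ m ∨ q, k ∨ m ∨ q ∨ q)

Derivation:
Work inside:  q ∨ ((q ∨ m) ∨ k)
Flatten:  q ∨ q ∨ m ∨ k
Order the arguments:  k ∨ m ∨ q ∨ q
Put back:  s(k ∨ k ∨ m ∨ q, k ∨ m ∨ q ∨ q)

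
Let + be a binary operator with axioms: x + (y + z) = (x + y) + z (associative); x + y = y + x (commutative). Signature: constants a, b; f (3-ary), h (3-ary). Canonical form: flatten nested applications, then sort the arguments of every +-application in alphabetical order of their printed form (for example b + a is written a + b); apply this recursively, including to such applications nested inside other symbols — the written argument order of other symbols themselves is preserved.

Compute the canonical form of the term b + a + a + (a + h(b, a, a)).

Merge nested applications:  b + a + a + a + h(b, a, a)
Sort arguments:  a + a + a + b + h(b, a, a)

Answer: a + a + a + b + h(b, a, a)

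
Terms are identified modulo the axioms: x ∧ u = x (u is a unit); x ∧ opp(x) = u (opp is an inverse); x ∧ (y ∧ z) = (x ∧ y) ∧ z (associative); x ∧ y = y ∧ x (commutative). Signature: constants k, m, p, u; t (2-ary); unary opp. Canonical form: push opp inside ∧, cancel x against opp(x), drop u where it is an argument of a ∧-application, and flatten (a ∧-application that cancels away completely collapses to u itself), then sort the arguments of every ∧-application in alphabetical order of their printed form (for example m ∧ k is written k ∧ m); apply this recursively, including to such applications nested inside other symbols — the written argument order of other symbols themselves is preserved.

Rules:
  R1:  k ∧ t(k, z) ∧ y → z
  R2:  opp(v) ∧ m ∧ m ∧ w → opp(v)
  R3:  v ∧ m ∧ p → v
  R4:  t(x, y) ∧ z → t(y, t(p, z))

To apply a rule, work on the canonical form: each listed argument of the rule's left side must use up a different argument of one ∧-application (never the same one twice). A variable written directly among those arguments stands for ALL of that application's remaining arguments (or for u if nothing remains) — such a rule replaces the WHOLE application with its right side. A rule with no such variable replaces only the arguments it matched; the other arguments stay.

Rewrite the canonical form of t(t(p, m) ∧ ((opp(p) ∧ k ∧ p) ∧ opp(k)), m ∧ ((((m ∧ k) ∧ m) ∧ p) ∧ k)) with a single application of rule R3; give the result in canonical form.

Answer: t(t(p, m), k ∧ k ∧ m ∧ m)

Derivation:
Canonical form:  t(t(p, m), k ∧ k ∧ m ∧ m ∧ m ∧ p)
R3 matches:  uses m, p;  v := k ∧ k ∧ m ∧ m
Every leftover argument binds to the variable; the entire application is replaced.
New term:  t(t(p, m), k ∧ k ∧ m ∧ m)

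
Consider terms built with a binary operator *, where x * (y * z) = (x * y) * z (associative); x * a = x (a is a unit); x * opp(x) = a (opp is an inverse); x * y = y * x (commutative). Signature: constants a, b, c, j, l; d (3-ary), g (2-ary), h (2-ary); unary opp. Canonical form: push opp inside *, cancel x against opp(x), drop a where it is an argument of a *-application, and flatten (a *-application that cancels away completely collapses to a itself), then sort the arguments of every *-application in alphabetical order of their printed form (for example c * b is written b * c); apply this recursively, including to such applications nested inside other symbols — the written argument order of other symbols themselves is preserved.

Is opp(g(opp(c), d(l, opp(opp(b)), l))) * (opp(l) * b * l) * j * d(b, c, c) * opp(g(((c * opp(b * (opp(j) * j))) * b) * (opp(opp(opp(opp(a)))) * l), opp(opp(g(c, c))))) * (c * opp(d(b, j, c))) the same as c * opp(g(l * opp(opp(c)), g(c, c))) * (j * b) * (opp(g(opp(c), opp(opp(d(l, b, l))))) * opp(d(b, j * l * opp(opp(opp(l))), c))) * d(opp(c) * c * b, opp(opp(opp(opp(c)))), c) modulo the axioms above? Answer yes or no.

Left:  opp(g(opp(c), d(l, opp(opp(b)), l))) * (opp(l) * b * l) * j * d(b, c, c) * opp(g(((c * opp(b * (opp(j) * j))) * b) * (opp(opp(opp(opp(a)))) * l), opp(opp(g(c, c))))) * (c * opp(d(b, j, c)))
  Push opp inside:  distribute opp over * and collapse double opp
  Cancel inverse pairs:  l cancels
  Collect:  opp(g(opp(c), d(l, b, l))) * b * j * d(b, c, c) * opp(g(c * l, g(c, c))) * c * opp(d(b, j, c))
  Order the arguments:  b * c * d(b, c, c) * j * opp(d(b, j, c)) * opp(g(c * l, g(c, c))) * opp(g(opp(c), d(l, b, l)))
Right:  c * opp(g(l * opp(opp(c)), g(c, c))) * (j * b) * (opp(g(opp(c), opp(opp(d(l, b, l))))) * opp(d(b, j * l * opp(opp(opp(l))), c))) * d(opp(c) * c * b, opp(opp(opp(opp(c)))), c)
  Push opp inside:  distribute opp over * and collapse double opp
  Collect terms:  c * opp(g(c * l, g(c, c))) * j * b * opp(g(opp(c), d(l, b, l))) * opp(d(b, j, c)) * d(b, c, c)
  Sort:  b * c * d(b, c, c) * j * opp(d(b, j, c)) * opp(g(c * l, g(c, c))) * opp(g(opp(c), d(l, b, l)))

Answer: yes — both canonical forms are b * c * d(b, c, c) * j * opp(d(b, j, c)) * opp(g(c * l, g(c, c))) * opp(g(opp(c), d(l, b, l)))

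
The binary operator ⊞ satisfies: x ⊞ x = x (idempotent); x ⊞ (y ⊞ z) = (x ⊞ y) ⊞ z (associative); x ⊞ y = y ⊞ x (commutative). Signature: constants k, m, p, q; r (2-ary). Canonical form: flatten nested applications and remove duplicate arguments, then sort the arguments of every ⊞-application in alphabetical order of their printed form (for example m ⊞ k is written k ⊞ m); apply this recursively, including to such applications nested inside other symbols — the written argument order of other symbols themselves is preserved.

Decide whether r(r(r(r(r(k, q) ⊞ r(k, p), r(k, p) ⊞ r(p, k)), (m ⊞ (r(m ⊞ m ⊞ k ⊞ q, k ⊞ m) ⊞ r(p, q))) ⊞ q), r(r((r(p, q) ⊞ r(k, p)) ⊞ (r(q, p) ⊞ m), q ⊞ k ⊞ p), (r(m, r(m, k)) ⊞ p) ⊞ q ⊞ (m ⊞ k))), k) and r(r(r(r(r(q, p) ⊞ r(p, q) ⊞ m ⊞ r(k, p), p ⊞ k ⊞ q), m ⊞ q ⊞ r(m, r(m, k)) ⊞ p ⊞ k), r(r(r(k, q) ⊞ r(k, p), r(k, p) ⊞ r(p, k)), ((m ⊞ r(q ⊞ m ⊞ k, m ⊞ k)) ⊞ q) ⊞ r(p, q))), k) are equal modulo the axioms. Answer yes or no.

Left:  r(r(r(r(r(k, q) ⊞ r(k, p), r(k, p) ⊞ r(p, k)), (m ⊞ (r(m ⊞ m ⊞ k ⊞ q, k ⊞ m) ⊞ r(p, q))) ⊞ q), r(r((r(p, q) ⊞ r(k, p)) ⊞ (r(q, p) ⊞ m), q ⊞ k ⊞ p), (r(m, r(m, k)) ⊞ p) ⊞ q ⊞ (m ⊞ k))), k)
  Focus inside:  (m ⊞ (r(m ⊞ m ⊞ k ⊞ q, k ⊞ m) ⊞ r(p, q))) ⊞ q
  Merge nested applications:  m ⊞ r(m ⊞ m ⊞ k ⊞ q, k ⊞ m) ⊞ r(p, q) ⊞ q
  Inside:  r(m ⊞ m ⊞ k ⊞ q, k ⊞ m)  →  r(k ⊞ m ⊞ q, k ⊞ m)
  Order the arguments:  m ⊞ q ⊞ r(k ⊞ m ⊞ q, k ⊞ m) ⊞ r(p, q)
  Rebuild:  r(r(r(r(r(k, p) ⊞ r(k, q), r(k, p) ⊞ r(p, k)), m ⊞ q ⊞ r(k ⊞ m ⊞ q, k ⊞ m) ⊞ r(p, q)), r(r(m ⊞ r(k, p) ⊞ r(p, q) ⊞ r(q, p), k ⊞ p ⊞ q), k ⊞ m ⊞ p ⊞ q ⊞ r(m, r(m, k)))), k)
Right:  r(r(r(r(r(q, p) ⊞ r(p, q) ⊞ m ⊞ r(k, p), p ⊞ k ⊞ q), m ⊞ q ⊞ r(m, r(m, k)) ⊞ p ⊞ k), r(r(r(k, q) ⊞ r(k, p), r(k, p) ⊞ r(p, k)), ((m ⊞ r(q ⊞ m ⊞ k, m ⊞ k)) ⊞ q) ⊞ r(p, q))), k)
  Focus inside:  ((m ⊞ r(q ⊞ m ⊞ k, m ⊞ k)) ⊞ q) ⊞ r(p, q)
  Flatten:  m ⊞ r(q ⊞ m ⊞ k, m ⊞ k) ⊞ q ⊞ r(p, q)
  Simplify inside:  r(q ⊞ m ⊞ k, m ⊞ k)  →  r(k ⊞ m ⊞ q, k ⊞ m)
  Order the arguments:  m ⊞ q ⊞ r(k ⊞ m ⊞ q, k ⊞ m) ⊞ r(p, q)
  Put back:  r(r(r(r(m ⊞ r(k, p) ⊞ r(p, q) ⊞ r(q, p), k ⊞ p ⊞ q), k ⊞ m ⊞ p ⊞ q ⊞ r(m, r(m, k))), r(r(r(k, p) ⊞ r(k, q), r(k, p) ⊞ r(p, k)), m ⊞ q ⊞ r(k ⊞ m ⊞ q, k ⊞ m) ⊞ r(p, q))), k)

Answer: no — r(r(r(r(r(k, p) ⊞ r(k, q), r(k, p) ⊞ r(p, k)), m ⊞ q ⊞ r(k ⊞ m ⊞ q, k ⊞ m) ⊞ r(p, q)), r(r(m ⊞ r(k, p) ⊞ r(p, q) ⊞ r(q, p), k ⊞ p ⊞ q), k ⊞ m ⊞ p ⊞ q ⊞ r(m, r(m, k)))), k) vs r(r(r(r(m ⊞ r(k, p) ⊞ r(p, q) ⊞ r(q, p), k ⊞ p ⊞ q), k ⊞ m ⊞ p ⊞ q ⊞ r(m, r(m, k))), r(r(r(k, p) ⊞ r(k, q), r(k, p) ⊞ r(p, k)), m ⊞ q ⊞ r(k ⊞ m ⊞ q, k ⊞ m) ⊞ r(p, q))), k)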